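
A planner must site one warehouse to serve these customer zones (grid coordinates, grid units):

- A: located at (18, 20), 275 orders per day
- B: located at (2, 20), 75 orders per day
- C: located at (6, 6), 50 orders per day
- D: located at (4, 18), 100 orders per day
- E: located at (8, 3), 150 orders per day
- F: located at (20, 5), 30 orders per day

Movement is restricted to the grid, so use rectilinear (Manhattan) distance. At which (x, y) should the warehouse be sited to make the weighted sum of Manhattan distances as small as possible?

(8, 20)

Manhattan distance separates: Σwᵢ(|x−xᵢ|+|y−yᵢ|) = Σwᵢ|x−xᵢ| + Σwᵢ|y−yᵢ|, so x and y are optimised independently as 1-D weighted medians.
Total weight W = 680; half = 340.
x-coordinate, sorted with cumulative weight:
  x=2 (B, w=75) cum 75
  x=4 (D, w=100) cum 175
  x=6 (C, w=50) cum 225
  x=8 (E, w=150) cum 375  ← median
  x=18 (A, w=275) cum 650
  x=20 (F, w=30) cum 680
⇒ x* = 8
y-coordinate, sorted with cumulative weight:
  y=3 (E, w=150) cum 150
  y=5 (F, w=30) cum 180
  y=6 (C, w=50) cum 230
  y=18 (D, w=100) cum 330
  y=20 (A, w=275) cum 605  ← median
  y=20 (B, w=75) cum 680
⇒ y* = 20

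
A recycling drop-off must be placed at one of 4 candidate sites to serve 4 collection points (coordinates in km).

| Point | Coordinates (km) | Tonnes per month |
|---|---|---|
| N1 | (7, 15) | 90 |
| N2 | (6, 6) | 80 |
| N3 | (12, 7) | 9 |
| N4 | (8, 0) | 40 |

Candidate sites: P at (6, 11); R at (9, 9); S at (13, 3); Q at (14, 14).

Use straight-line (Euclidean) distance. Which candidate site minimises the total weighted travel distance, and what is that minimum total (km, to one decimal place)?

P, total 1283.2 km

Total weighted distance at each candidate:
  P (6, 11): total = 1283.2
  R (9, 9): total = 1303.3
  S (13, 3): total = 2087.1
  Q (14, 14): total = 2216.3
Minimum is at P with total 1283.2 km.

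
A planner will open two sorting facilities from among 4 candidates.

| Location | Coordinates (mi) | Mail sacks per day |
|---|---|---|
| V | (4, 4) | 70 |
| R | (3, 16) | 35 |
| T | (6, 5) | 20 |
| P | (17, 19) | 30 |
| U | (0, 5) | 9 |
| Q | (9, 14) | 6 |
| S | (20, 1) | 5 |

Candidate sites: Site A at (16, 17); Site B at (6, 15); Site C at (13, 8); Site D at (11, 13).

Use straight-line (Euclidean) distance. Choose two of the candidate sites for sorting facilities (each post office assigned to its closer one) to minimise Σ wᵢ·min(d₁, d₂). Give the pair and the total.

Evaluate every pair (each demand assigned to the nearer of the two):
  {Site A, Site B}: total = 1366.8
  {Site B, Site C}: total = 1477.0
  {Site B, Site D}: total = 1529.9
  {Site A, Site D}: total = 1563.8
  {Site A, Site C}: total = 1569.9
  {Site C, Site D}: total = 1578.3
Best pair: {Site A, Site B} with total 1366.8.

{Site A, Site B}, total 1366.8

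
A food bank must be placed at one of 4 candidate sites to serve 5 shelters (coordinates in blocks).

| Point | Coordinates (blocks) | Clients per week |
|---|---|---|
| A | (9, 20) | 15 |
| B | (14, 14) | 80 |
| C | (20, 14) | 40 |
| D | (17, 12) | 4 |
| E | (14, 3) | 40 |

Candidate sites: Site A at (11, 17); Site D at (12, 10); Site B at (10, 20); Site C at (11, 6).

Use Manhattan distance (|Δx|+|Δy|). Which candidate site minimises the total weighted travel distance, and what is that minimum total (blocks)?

Total weighted distance at each candidate:
  Site A (11, 17): total = 1759
  Site D (12, 10): total = 1543
  Site B (10, 20): total = 2355
  Site C (11, 6): total = 2088
Minimum is at Site D with total 1543 blocks.

Site D, total 1543 blocks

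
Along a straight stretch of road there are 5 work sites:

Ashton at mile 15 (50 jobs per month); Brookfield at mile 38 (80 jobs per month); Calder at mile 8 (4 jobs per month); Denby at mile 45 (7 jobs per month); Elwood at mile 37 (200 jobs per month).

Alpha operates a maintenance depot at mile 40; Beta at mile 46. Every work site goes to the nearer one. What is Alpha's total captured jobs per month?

334

The indifferent point is the midpoint (40+46)/2 = 43; work sites left of it (closer to Alpha at 40) go to Alpha, those right go to Beta.
  Calder at 8 (w=4) → Alpha
  Ashton at 15 (w=50) → Alpha
  Elwood at 37 (w=200) → Alpha
  Brookfield at 38 (w=80) → Alpha
  Denby at 45 (w=7) → Beta
Alpha captures 334; Beta captures 7.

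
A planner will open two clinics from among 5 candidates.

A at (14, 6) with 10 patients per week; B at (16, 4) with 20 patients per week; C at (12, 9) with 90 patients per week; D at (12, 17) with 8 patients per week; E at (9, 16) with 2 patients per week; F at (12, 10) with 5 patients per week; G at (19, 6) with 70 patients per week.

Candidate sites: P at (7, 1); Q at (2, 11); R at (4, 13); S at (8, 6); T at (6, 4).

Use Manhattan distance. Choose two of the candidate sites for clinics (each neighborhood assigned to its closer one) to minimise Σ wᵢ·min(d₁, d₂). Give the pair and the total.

{R, S}, total 1812

Evaluate every pair (each demand assigned to the nearer of the two):
  {R, S}: total = 1812
  {P, S}: total = 1842
  {Q, S}: total = 1842
  {S, T}: total = 1842
  {R, T}: total = 2507
  {Q, T}: total = 2547
  {P, T}: total = 2582
  {P, R}: total = 2797
  {P, Q}: total = 2837
  {Q, R}: total = 3377
Best pair: {R, S} with total 1812.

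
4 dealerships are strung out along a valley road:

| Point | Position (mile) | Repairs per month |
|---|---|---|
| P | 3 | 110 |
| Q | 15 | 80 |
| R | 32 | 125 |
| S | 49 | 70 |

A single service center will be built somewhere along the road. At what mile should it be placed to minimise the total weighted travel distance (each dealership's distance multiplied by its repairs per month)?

For a sum of weighted absolute distances on a line, the optimum is the weighted median (not the mean). Total weight W = 385; half-weight = 192.5.
Sort by position and accumulate weight:
  mile 3 (P, w=110) → cum 110
  mile 15 (Q, w=80) → cum 190
  mile 32 (R, w=125) → cum 315  ≥ 192.5 → median here
  mile 49 (S, w=70) → cum 385
Optimal location: mile 32.

x = 32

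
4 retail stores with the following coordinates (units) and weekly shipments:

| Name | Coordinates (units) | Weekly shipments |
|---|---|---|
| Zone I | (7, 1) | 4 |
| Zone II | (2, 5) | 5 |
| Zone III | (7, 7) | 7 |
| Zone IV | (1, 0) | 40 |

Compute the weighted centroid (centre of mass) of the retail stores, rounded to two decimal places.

(2.27, 1.39)

The minimiser of Σwᵢ‖p−pᵢ‖² is the weighted centroid p* = (Σwᵢpᵢ)/(Σwᵢ).
Σwᵢ = 56.
Σwᵢxᵢ = 4·7 + 5·2 + 7·7 + 40·1 = 127.
Σwᵢyᵢ = 4·1 + 5·5 + 7·7 + 40·0 = 78.
x* = 127/56 = 2.27, y* = 78/56 = 1.39.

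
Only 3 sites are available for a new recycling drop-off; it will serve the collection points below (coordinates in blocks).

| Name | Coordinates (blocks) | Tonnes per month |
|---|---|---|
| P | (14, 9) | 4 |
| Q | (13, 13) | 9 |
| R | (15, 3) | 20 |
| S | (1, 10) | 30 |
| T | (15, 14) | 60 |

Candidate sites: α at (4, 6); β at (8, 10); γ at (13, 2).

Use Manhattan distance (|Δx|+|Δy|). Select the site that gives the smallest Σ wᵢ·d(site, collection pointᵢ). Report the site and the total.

Total weighted distance at each candidate:
  α (4, 6): total = 1826
  β (8, 10): total = 1250
  γ (13, 2): total = 1631
Minimum is at β with total 1250 blocks.

β, total 1250 blocks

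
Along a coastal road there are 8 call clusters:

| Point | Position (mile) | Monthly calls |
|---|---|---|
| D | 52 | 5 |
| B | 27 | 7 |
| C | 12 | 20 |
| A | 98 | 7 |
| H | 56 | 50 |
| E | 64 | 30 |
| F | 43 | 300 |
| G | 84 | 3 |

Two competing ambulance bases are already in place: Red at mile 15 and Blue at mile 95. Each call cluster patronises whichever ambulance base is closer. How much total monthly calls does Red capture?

The indifferent point is the midpoint (15+95)/2 = 55; call clusters left of it (closer to Red at 15) go to Red, those right go to Blue.
  C at 12 (w=20) → Red
  B at 27 (w=7) → Red
  F at 43 (w=300) → Red
  D at 52 (w=5) → Red
  H at 56 (w=50) → Blue
  E at 64 (w=30) → Blue
  G at 84 (w=3) → Blue
  A at 98 (w=7) → Blue
Red captures 332; Blue captures 90.

332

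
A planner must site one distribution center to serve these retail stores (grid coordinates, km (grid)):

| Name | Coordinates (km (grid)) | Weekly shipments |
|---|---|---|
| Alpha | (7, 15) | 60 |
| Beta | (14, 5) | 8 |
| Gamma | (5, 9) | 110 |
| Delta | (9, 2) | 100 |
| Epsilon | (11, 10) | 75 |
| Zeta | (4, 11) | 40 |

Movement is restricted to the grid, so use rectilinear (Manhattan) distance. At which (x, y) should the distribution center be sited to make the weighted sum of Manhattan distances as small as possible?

(7, 9)

Manhattan distance separates: Σwᵢ(|x−xᵢ|+|y−yᵢ|) = Σwᵢ|x−xᵢ| + Σwᵢ|y−yᵢ|, so x and y are optimised independently as 1-D weighted medians.
Total weight W = 393; half = 196.5.
x-coordinate, sorted with cumulative weight:
  x=4 (Zeta, w=40) cum 40
  x=5 (Gamma, w=110) cum 150
  x=7 (Alpha, w=60) cum 210  ← median
  x=9 (Delta, w=100) cum 310
  x=11 (Epsilon, w=75) cum 385
  x=14 (Beta, w=8) cum 393
⇒ x* = 7
y-coordinate, sorted with cumulative weight:
  y=2 (Delta, w=100) cum 100
  y=5 (Beta, w=8) cum 108
  y=9 (Gamma, w=110) cum 218  ← median
  y=10 (Epsilon, w=75) cum 293
  y=11 (Zeta, w=40) cum 333
  y=15 (Alpha, w=60) cum 393
⇒ y* = 9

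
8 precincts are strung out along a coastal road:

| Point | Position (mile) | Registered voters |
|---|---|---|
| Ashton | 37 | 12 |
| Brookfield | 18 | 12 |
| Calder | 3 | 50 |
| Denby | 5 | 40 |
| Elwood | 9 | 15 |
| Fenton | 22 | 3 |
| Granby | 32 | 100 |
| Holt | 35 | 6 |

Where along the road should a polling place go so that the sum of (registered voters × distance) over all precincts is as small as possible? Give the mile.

For a sum of weighted absolute distances on a line, the optimum is the weighted median (not the mean). Total weight W = 238; half-weight = 119.
Sort by position and accumulate weight:
  mile 3 (Calder, w=50) → cum 50
  mile 5 (Denby, w=40) → cum 90
  mile 9 (Elwood, w=15) → cum 105
  mile 18 (Brookfield, w=12) → cum 117
  mile 22 (Fenton, w=3) → cum 120  ≥ 119 → median here
  mile 32 (Granby, w=100) → cum 220
  mile 35 (Holt, w=6) → cum 226
  mile 37 (Ashton, w=12) → cum 238
Optimal location: mile 22.

x = 22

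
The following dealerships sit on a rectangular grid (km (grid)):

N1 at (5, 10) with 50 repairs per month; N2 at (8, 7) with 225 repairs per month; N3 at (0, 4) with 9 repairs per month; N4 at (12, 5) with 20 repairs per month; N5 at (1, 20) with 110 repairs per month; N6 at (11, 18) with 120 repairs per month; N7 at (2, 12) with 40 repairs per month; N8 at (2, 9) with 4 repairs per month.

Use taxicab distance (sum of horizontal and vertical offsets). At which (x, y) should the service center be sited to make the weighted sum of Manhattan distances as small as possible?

(8, 10)

Manhattan distance separates: Σwᵢ(|x−xᵢ|+|y−yᵢ|) = Σwᵢ|x−xᵢ| + Σwᵢ|y−yᵢ|, so x and y are optimised independently as 1-D weighted medians.
Total weight W = 578; half = 289.
x-coordinate, sorted with cumulative weight:
  x=0 (N3, w=9) cum 9
  x=1 (N5, w=110) cum 119
  x=2 (N7, w=40) cum 159
  x=2 (N8, w=4) cum 163
  x=5 (N1, w=50) cum 213
  x=8 (N2, w=225) cum 438  ← median
  x=11 (N6, w=120) cum 558
  x=12 (N4, w=20) cum 578
⇒ x* = 8
y-coordinate, sorted with cumulative weight:
  y=4 (N3, w=9) cum 9
  y=5 (N4, w=20) cum 29
  y=7 (N2, w=225) cum 254
  y=9 (N8, w=4) cum 258
  y=10 (N1, w=50) cum 308  ← median
  y=12 (N7, w=40) cum 348
  y=18 (N6, w=120) cum 468
  y=20 (N5, w=110) cum 578
⇒ y* = 10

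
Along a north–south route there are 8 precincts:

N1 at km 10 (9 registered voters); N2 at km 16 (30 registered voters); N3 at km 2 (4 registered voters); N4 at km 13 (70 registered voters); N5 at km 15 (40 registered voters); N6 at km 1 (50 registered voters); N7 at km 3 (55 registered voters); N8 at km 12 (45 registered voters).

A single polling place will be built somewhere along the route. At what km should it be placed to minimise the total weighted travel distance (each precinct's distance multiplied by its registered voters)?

For a sum of weighted absolute distances on a line, the optimum is the weighted median (not the mean). Total weight W = 303; half-weight = 151.5.
Sort by position and accumulate weight:
  km 1 (N6, w=50) → cum 50
  km 2 (N3, w=4) → cum 54
  km 3 (N7, w=55) → cum 109
  km 10 (N1, w=9) → cum 118
  km 12 (N8, w=45) → cum 163  ≥ 151.5 → median here
  km 13 (N4, w=70) → cum 233
  km 15 (N5, w=40) → cum 273
  km 16 (N2, w=30) → cum 303
Optimal location: km 12.

x = 12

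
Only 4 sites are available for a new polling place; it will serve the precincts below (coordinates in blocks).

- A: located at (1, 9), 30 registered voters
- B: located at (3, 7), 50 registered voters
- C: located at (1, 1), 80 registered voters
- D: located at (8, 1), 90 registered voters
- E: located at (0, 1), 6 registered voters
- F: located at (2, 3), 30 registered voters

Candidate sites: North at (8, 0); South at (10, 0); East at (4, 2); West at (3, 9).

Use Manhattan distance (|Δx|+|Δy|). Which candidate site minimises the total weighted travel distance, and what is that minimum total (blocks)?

East, total 1490 blocks

Total weighted distance at each candidate:
  North (8, 0): total = 2134
  South (10, 0): total = 2706
  East (4, 2): total = 1490
  West (3, 9): total = 2406
Minimum is at East with total 1490 blocks.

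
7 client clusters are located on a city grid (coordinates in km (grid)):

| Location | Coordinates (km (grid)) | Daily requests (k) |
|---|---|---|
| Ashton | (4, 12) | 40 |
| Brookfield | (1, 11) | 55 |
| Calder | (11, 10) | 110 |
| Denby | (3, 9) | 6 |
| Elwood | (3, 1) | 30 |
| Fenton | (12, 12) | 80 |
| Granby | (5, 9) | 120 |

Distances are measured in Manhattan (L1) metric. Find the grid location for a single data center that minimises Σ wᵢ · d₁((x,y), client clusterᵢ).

(5, 10)

Manhattan distance separates: Σwᵢ(|x−xᵢ|+|y−yᵢ|) = Σwᵢ|x−xᵢ| + Σwᵢ|y−yᵢ|, so x and y are optimised independently as 1-D weighted medians.
Total weight W = 441; half = 220.5.
x-coordinate, sorted with cumulative weight:
  x=1 (Brookfield, w=55) cum 55
  x=3 (Denby, w=6) cum 61
  x=3 (Elwood, w=30) cum 91
  x=4 (Ashton, w=40) cum 131
  x=5 (Granby, w=120) cum 251  ← median
  x=11 (Calder, w=110) cum 361
  x=12 (Fenton, w=80) cum 441
⇒ x* = 5
y-coordinate, sorted with cumulative weight:
  y=1 (Elwood, w=30) cum 30
  y=9 (Denby, w=6) cum 36
  y=9 (Granby, w=120) cum 156
  y=10 (Calder, w=110) cum 266  ← median
  y=11 (Brookfield, w=55) cum 321
  y=12 (Ashton, w=40) cum 361
  y=12 (Fenton, w=80) cum 441
⇒ y* = 10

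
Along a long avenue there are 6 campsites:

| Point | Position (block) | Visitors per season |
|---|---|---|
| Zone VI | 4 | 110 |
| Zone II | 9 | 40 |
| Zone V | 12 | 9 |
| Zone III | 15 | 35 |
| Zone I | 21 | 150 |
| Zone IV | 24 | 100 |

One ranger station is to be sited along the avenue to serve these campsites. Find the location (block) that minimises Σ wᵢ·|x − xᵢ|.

For a sum of weighted absolute distances on a line, the optimum is the weighted median (not the mean). Total weight W = 444; half-weight = 222.
Sort by position and accumulate weight:
  block 4 (Zone VI, w=110) → cum 110
  block 9 (Zone II, w=40) → cum 150
  block 12 (Zone V, w=9) → cum 159
  block 15 (Zone III, w=35) → cum 194
  block 21 (Zone I, w=150) → cum 344  ≥ 222 → median here
  block 24 (Zone IV, w=100) → cum 444
Optimal location: block 21.

x = 21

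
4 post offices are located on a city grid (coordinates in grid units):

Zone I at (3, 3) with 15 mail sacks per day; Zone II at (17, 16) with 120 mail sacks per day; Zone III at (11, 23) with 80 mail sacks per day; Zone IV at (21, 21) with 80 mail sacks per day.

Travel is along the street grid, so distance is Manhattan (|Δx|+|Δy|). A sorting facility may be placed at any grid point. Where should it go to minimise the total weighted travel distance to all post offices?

(17, 21)

Manhattan distance separates: Σwᵢ(|x−xᵢ|+|y−yᵢ|) = Σwᵢ|x−xᵢ| + Σwᵢ|y−yᵢ|, so x and y are optimised independently as 1-D weighted medians.
Total weight W = 295; half = 147.5.
x-coordinate, sorted with cumulative weight:
  x=3 (Zone I, w=15) cum 15
  x=11 (Zone III, w=80) cum 95
  x=17 (Zone II, w=120) cum 215  ← median
  x=21 (Zone IV, w=80) cum 295
⇒ x* = 17
y-coordinate, sorted with cumulative weight:
  y=3 (Zone I, w=15) cum 15
  y=16 (Zone II, w=120) cum 135
  y=21 (Zone IV, w=80) cum 215  ← median
  y=23 (Zone III, w=80) cum 295
⇒ y* = 21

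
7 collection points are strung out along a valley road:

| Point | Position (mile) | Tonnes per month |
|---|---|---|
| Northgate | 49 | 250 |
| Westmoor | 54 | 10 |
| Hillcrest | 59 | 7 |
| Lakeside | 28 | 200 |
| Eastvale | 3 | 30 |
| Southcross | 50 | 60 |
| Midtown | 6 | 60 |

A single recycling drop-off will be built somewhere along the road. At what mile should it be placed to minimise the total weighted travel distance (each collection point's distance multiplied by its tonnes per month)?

x = 49

For a sum of weighted absolute distances on a line, the optimum is the weighted median (not the mean). Total weight W = 617; half-weight = 308.5.
Sort by position and accumulate weight:
  mile 3 (Eastvale, w=30) → cum 30
  mile 6 (Midtown, w=60) → cum 90
  mile 28 (Lakeside, w=200) → cum 290
  mile 49 (Northgate, w=250) → cum 540  ≥ 308.5 → median here
  mile 50 (Southcross, w=60) → cum 600
  mile 54 (Westmoor, w=10) → cum 610
  mile 59 (Hillcrest, w=7) → cum 617
Optimal location: mile 49.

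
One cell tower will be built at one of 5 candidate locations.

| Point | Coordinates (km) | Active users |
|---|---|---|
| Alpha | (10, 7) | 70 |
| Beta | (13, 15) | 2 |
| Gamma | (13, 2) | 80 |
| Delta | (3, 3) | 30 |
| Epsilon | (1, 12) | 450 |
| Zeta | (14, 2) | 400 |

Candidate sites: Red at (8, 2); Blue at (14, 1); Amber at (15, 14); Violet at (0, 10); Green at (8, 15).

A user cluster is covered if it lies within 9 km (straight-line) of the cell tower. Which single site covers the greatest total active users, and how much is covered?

Coverage radius r = 9 km; a point is covered iff (Δx)²+(Δy)² ≤ 9² = 81.
  Red (8, 2): covers {Alpha, Gamma, Delta, Zeta} → 580
  Blue (14, 1): covers {Alpha, Gamma, Zeta} → 550
  Amber (15, 14): covers {Alpha, Beta} → 72
  Violet (0, 10): covers {Delta, Epsilon} → 480
  Green (8, 15): covers {Alpha, Beta, Epsilon} → 522
Maximum coverage at Red: 580 active users.

Red, covering 580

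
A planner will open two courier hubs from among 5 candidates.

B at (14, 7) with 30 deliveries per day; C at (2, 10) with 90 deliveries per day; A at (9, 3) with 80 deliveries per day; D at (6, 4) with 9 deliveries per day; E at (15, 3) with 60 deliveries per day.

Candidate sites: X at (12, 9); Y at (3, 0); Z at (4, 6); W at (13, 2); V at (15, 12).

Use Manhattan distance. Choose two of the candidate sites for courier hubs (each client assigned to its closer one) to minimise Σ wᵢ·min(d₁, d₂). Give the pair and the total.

Evaluate every pair (each demand assigned to the nearer of the two):
  {Z, W}: total = 1336
  {X, W}: total = 1771
  {Y, W}: total = 1813
  {X, Z}: total = 1876
  {Z, V}: total = 1936
  {W, V}: total = 2191
  {Y, Z}: total = 2386
  {X, Y}: total = 2433
  {X, V}: total = 2469
  {Y, V}: total = 2493
Best pair: {Z, W} with total 1336.

{Z, W}, total 1336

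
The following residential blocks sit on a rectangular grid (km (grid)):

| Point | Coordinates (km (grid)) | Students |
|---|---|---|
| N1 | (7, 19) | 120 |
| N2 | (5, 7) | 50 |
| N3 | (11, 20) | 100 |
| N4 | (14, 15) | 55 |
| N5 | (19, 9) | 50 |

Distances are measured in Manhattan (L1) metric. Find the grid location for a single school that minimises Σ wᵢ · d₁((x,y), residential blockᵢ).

Manhattan distance separates: Σwᵢ(|x−xᵢ|+|y−yᵢ|) = Σwᵢ|x−xᵢ| + Σwᵢ|y−yᵢ|, so x and y are optimised independently as 1-D weighted medians.
Total weight W = 375; half = 187.5.
x-coordinate, sorted with cumulative weight:
  x=5 (N2, w=50) cum 50
  x=7 (N1, w=120) cum 170
  x=11 (N3, w=100) cum 270  ← median
  x=14 (N4, w=55) cum 325
  x=19 (N5, w=50) cum 375
⇒ x* = 11
y-coordinate, sorted with cumulative weight:
  y=7 (N2, w=50) cum 50
  y=9 (N5, w=50) cum 100
  y=15 (N4, w=55) cum 155
  y=19 (N1, w=120) cum 275  ← median
  y=20 (N3, w=100) cum 375
⇒ y* = 19

(11, 19)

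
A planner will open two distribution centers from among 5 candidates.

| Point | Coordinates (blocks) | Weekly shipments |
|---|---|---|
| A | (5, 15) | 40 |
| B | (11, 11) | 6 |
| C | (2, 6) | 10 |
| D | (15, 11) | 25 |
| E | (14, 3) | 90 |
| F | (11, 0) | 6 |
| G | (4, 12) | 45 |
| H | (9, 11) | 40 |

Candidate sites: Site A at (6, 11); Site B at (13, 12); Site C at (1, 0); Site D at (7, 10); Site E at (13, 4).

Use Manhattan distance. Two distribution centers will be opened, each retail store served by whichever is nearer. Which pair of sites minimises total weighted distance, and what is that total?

Evaluate every pair (each demand assigned to the nearer of the two):
  {Site A, Site E}: total = 1016
  {Site D, Site E}: total = 1186
  {Site B, Site E}: total = 1484
  {Site A, Site B}: total = 1622
  {Site B, Site D}: total = 1792
  {Site A, Site D}: total = 2144
  {Site B, Site C}: total = 2168
  {Site C, Site D}: total = 2270
  {Site A, Site C}: total = 2280
  {Site C, Site E}: total = 2440
Best pair: {Site A, Site E} with total 1016.

{Site A, Site E}, total 1016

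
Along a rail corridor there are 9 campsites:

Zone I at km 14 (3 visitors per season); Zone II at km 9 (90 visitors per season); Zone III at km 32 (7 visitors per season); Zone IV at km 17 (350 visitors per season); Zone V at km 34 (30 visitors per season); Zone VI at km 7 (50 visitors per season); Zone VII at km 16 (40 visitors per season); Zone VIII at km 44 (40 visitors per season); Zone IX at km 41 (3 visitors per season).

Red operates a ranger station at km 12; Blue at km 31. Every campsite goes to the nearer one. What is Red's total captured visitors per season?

533

The indifferent point is the midpoint (12+31)/2 = 21.5; campsites left of it (closer to Red at 12) go to Red, those right go to Blue.
  Zone VI at 7 (w=50) → Red
  Zone II at 9 (w=90) → Red
  Zone I at 14 (w=3) → Red
  Zone VII at 16 (w=40) → Red
  Zone IV at 17 (w=350) → Red
  Zone III at 32 (w=7) → Blue
  Zone V at 34 (w=30) → Blue
  Zone IX at 41 (w=3) → Blue
  Zone VIII at 44 (w=40) → Blue
Red captures 533; Blue captures 80.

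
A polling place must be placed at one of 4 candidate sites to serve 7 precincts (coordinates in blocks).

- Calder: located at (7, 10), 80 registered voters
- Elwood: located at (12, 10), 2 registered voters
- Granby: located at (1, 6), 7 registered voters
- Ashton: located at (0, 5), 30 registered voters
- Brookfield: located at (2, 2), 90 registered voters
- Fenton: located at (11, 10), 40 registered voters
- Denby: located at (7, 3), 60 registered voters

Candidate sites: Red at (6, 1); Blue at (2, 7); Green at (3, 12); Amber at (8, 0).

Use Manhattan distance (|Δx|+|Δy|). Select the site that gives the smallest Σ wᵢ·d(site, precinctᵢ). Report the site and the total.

Blue, total 2270 blocks

Total weighted distance at each candidate:
  Red (6, 1): total = 2390
  Blue (2, 7): total = 2270
  Green (3, 12): total = 3028
  Amber (8, 0): total = 2869
Minimum is at Blue with total 2270 blocks.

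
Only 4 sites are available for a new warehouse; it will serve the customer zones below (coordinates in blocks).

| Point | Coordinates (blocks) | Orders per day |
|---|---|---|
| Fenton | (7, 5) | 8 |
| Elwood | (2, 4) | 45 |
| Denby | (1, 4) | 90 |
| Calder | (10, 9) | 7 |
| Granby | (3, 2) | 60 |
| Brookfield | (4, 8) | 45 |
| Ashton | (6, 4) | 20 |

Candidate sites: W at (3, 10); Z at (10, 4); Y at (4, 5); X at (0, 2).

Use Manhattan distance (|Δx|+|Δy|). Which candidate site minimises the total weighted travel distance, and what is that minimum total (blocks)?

Y, total 1024 blocks

Total weighted distance at each candidate:
  W (3, 10): total = 1958
  Z (10, 4): total = 2307
  Y (4, 5): total = 1024
  X (0, 2): total = 1439
Minimum is at Y with total 1024 blocks.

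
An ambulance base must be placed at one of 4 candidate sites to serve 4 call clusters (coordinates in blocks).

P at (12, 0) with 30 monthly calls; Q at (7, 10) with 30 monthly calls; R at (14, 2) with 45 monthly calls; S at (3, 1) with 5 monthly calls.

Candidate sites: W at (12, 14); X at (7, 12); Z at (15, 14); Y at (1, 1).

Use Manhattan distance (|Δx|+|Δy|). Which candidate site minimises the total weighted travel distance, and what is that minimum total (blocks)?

Total weighted distance at each candidate:
  W (12, 14): total = 1430
  X (7, 12): total = 1410
  Z (15, 14): total = 1580
  Y (1, 1): total = 1450
Minimum is at X with total 1410 blocks.

X, total 1410 blocks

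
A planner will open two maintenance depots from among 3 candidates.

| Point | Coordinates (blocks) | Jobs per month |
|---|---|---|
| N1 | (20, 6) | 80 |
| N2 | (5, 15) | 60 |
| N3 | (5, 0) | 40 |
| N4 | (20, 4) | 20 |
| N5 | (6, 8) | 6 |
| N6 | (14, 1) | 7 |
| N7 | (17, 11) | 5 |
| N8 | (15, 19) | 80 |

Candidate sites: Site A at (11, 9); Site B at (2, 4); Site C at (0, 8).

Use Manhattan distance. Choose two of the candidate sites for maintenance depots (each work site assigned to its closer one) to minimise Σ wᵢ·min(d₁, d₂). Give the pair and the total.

Evaluate every pair (each demand assigned to the nearer of the two):
  {Site A, Site B}: total = 3513
  {Site A, Site C}: total = 3753
  {Site B, Site C}: total = 5281
Best pair: {Site A, Site B} with total 3513.

{Site A, Site B}, total 3513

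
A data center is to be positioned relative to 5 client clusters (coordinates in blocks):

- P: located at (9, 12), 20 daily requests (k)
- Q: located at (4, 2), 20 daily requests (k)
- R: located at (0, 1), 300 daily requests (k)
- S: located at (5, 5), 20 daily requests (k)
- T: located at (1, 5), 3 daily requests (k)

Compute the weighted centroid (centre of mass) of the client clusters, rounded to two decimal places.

(1.00, 1.91)

The minimiser of Σwᵢ‖p−pᵢ‖² is the weighted centroid p* = (Σwᵢpᵢ)/(Σwᵢ).
Σwᵢ = 363.
Σwᵢxᵢ = 20·9 + 20·4 + 300·0 + 20·5 + 3·1 = 363.
Σwᵢyᵢ = 20·12 + 20·2 + 300·1 + 20·5 + 3·5 = 695.
x* = 363/363 = 1.00, y* = 695/363 = 1.91.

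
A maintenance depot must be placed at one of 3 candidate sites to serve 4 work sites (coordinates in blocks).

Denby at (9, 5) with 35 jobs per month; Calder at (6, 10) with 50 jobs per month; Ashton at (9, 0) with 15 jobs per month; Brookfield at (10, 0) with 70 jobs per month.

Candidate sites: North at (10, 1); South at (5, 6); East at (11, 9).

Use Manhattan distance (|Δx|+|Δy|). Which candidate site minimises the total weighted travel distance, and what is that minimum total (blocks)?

North, total 925 blocks

Total weighted distance at each candidate:
  North (10, 1): total = 925
  South (5, 6): total = 1345
  East (11, 9): total = 1375
Minimum is at North with total 925 blocks.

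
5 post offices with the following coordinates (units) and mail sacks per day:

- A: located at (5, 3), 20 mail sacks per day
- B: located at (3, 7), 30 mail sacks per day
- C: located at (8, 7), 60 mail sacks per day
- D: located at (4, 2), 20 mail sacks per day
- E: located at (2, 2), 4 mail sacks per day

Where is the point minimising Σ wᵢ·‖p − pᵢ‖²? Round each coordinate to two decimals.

(5.66, 5.51)

The minimiser of Σwᵢ‖p−pᵢ‖² is the weighted centroid p* = (Σwᵢpᵢ)/(Σwᵢ).
Σwᵢ = 134.
Σwᵢxᵢ = 20·5 + 30·3 + 60·8 + 20·4 + 4·2 = 758.
Σwᵢyᵢ = 20·3 + 30·7 + 60·7 + 20·2 + 4·2 = 738.
x* = 758/134 = 5.66, y* = 738/134 = 5.51.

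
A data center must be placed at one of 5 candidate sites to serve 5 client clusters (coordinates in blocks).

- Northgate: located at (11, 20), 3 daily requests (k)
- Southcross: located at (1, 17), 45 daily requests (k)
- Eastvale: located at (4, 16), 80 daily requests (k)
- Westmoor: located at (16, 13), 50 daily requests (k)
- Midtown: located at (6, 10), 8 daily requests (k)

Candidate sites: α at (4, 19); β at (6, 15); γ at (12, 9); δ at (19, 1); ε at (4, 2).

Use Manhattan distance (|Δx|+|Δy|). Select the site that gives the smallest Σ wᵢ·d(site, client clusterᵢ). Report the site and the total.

Total weighted distance at each candidate:
  α (4, 19): total = 1477
  β (6, 15): total = 1225
  γ (12, 9): total = 2547
  δ (19, 1): total = 4937
  ε (4, 2): total = 3235
Minimum is at β with total 1225 blocks.

β, total 1225 blocks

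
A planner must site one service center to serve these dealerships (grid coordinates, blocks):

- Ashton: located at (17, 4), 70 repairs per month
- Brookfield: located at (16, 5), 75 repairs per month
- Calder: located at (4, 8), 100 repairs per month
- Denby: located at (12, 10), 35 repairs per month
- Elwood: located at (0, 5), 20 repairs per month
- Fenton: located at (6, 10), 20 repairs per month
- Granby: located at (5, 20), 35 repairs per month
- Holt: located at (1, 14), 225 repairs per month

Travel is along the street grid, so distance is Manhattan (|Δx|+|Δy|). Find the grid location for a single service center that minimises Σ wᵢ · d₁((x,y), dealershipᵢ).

(4, 10)

Manhattan distance separates: Σwᵢ(|x−xᵢ|+|y−yᵢ|) = Σwᵢ|x−xᵢ| + Σwᵢ|y−yᵢ|, so x and y are optimised independently as 1-D weighted medians.
Total weight W = 580; half = 290.
x-coordinate, sorted with cumulative weight:
  x=0 (Elwood, w=20) cum 20
  x=1 (Holt, w=225) cum 245
  x=4 (Calder, w=100) cum 345  ← median
  x=5 (Granby, w=35) cum 380
  x=6 (Fenton, w=20) cum 400
  x=12 (Denby, w=35) cum 435
  x=16 (Brookfield, w=75) cum 510
  x=17 (Ashton, w=70) cum 580
⇒ x* = 4
y-coordinate, sorted with cumulative weight:
  y=4 (Ashton, w=70) cum 70
  y=5 (Brookfield, w=75) cum 145
  y=5 (Elwood, w=20) cum 165
  y=8 (Calder, w=100) cum 265
  y=10 (Denby, w=35) cum 300  ← median
  y=10 (Fenton, w=20) cum 320
  y=14 (Holt, w=225) cum 545
  y=20 (Granby, w=35) cum 580
⇒ y* = 10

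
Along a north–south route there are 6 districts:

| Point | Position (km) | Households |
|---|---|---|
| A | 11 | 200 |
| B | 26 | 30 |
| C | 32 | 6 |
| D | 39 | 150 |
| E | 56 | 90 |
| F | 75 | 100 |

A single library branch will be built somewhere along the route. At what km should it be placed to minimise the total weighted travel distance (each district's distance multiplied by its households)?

For a sum of weighted absolute distances on a line, the optimum is the weighted median (not the mean). Total weight W = 576; half-weight = 288.
Sort by position and accumulate weight:
  km 11 (A, w=200) → cum 200
  km 26 (B, w=30) → cum 230
  km 32 (C, w=6) → cum 236
  km 39 (D, w=150) → cum 386  ≥ 288 → median here
  km 56 (E, w=90) → cum 476
  km 75 (F, w=100) → cum 576
Optimal location: km 39.

x = 39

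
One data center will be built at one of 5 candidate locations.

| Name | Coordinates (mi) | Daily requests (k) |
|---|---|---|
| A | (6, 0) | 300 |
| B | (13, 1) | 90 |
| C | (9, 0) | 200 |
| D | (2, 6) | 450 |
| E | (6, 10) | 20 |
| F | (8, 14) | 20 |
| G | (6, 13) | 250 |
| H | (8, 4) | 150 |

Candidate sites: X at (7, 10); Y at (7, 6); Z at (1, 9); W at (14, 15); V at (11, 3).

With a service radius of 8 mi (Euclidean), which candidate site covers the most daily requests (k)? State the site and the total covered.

Y, covering 1460

Coverage radius r = 8 mi; a point is covered iff (Δx)²+(Δy)² ≤ 8² = 64.
  X (7, 10): covers {D, E, F, G, H} → 890
  Y (7, 6): covers {A, B, C, D, E, G, H} → 1460
  Z (1, 9): covers {D, E, G} → 720
  W (14, 15): covers {F} → 20
  V (11, 3): covers {A, B, C, H} → 740
Maximum coverage at Y: 1460 daily requests (k).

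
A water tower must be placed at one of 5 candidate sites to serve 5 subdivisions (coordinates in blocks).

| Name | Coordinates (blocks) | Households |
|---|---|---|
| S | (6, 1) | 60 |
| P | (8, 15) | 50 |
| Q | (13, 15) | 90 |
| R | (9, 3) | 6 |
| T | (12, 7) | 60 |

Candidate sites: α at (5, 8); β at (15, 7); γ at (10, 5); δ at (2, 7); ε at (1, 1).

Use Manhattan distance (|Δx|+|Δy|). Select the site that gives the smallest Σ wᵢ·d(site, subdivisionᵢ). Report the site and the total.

γ, total 2508 blocks

Total weighted distance at each candidate:
  α (5, 8): total = 2864
  β (15, 7): total = 2790
  γ (10, 5): total = 2508
  δ (2, 7): total = 3676
  ε (1, 1): total = 4770
Minimum is at γ with total 2508 blocks.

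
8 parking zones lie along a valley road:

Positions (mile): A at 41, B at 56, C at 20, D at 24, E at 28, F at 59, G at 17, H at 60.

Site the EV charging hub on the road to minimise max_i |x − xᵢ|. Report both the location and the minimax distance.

location 38.5, max distance 21.5

The 1-center on a line is the midpoint of the two extreme points: leftmost at 17, rightmost at 60.
Optimal location = (17 + 60)/2 = 38.5; maximum distance = (60 − 17)/2 = 21.5.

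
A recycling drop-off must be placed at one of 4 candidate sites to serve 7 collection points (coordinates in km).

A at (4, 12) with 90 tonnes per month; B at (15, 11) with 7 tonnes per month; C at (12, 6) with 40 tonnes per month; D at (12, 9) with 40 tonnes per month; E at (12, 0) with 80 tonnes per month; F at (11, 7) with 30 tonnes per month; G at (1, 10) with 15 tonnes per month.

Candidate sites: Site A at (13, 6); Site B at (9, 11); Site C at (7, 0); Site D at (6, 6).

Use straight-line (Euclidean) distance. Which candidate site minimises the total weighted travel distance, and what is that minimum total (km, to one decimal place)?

Total weighted distance at each candidate:
  Site A (13, 6): total = 1921.1
  Site B (9, 11): total = 2045.6
  Site C (7, 0): total = 2749.5
  Site D (6, 6): total = 2077.4
Minimum is at Site A with total 1921.1 km.

Site A, total 1921.1 km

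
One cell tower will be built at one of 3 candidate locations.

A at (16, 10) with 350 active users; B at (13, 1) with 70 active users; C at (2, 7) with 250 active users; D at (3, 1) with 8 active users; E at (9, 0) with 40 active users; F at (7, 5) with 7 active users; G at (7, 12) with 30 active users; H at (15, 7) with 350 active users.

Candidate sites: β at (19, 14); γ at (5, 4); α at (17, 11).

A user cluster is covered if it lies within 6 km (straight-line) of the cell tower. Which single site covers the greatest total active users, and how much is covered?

Coverage radius r = 6 km; a point is covered iff (Δx)²+(Δy)² ≤ 6² = 36.
  β (19, 14): covers {A} → 350
  γ (5, 4): covers {C, D, E, F} → 305
  α (17, 11): covers {A, H} → 700
Maximum coverage at α: 700 active users.

α, covering 700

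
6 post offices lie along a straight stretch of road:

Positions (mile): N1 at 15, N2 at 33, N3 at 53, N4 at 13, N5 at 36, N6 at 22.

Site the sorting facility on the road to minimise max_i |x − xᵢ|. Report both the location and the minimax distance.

location 33, max distance 20

The 1-center on a line is the midpoint of the two extreme points: leftmost at 13, rightmost at 53.
Optimal location = (13 + 53)/2 = 33; maximum distance = (53 − 13)/2 = 20.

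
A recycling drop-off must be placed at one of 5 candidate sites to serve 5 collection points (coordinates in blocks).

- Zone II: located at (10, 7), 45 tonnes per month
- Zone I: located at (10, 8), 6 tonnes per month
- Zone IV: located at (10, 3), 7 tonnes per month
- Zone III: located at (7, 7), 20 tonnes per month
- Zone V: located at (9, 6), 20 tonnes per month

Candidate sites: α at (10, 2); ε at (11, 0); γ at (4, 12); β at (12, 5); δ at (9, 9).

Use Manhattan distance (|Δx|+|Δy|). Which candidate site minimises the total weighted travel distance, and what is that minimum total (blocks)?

δ, total 336 blocks

Total weighted distance at each candidate:
  α (10, 2): total = 528
  ε (11, 0): total = 822
  γ (4, 12): total = 1040
  β (12, 5): total = 458
  δ (9, 9): total = 336
Minimum is at δ with total 336 blocks.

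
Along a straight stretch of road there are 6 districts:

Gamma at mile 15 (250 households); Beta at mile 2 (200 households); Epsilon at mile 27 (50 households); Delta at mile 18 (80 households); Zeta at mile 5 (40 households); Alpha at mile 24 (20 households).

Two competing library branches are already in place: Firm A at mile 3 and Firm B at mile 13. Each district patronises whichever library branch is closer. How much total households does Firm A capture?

The indifferent point is the midpoint (3+13)/2 = 8; districts left of it (closer to Firm A at 3) go to Firm A, those right go to Firm B.
  Beta at 2 (w=200) → Firm A
  Zeta at 5 (w=40) → Firm A
  Gamma at 15 (w=250) → Firm B
  Delta at 18 (w=80) → Firm B
  Alpha at 24 (w=20) → Firm B
  Epsilon at 27 (w=50) → Firm B
Firm A captures 240; Firm B captures 400.

240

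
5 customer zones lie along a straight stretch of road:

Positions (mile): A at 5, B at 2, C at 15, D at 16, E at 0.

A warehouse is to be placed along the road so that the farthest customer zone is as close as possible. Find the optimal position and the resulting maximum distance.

The 1-center on a line is the midpoint of the two extreme points: leftmost at 0, rightmost at 16.
Optimal location = (0 + 16)/2 = 8; maximum distance = (16 − 0)/2 = 8.

location 8, max distance 8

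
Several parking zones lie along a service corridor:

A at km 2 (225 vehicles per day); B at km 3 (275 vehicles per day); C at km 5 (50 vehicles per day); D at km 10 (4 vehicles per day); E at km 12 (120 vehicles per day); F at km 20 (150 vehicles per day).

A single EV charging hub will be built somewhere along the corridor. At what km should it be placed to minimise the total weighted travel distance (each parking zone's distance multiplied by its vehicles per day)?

For a sum of weighted absolute distances on a line, the optimum is the weighted median (not the mean). Total weight W = 824; half-weight = 412.
Sort by position and accumulate weight:
  km 2 (A, w=225) → cum 225
  km 3 (B, w=275) → cum 500  ≥ 412 → median here
  km 5 (C, w=50) → cum 550
  km 10 (D, w=4) → cum 554
  km 12 (E, w=120) → cum 674
  km 20 (F, w=150) → cum 824
Optimal location: km 3.

x = 3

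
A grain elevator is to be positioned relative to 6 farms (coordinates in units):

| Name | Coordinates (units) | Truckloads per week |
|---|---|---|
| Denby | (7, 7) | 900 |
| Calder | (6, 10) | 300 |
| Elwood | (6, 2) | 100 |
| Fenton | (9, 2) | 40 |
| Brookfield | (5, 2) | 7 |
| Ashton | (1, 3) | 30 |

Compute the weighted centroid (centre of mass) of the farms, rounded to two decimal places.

(6.63, 7.03)

The minimiser of Σwᵢ‖p−pᵢ‖² is the weighted centroid p* = (Σwᵢpᵢ)/(Σwᵢ).
Σwᵢ = 1377.
Σwᵢxᵢ = 900·7 + 300·6 + 100·6 + 40·9 + 7·5 + 30·1 = 9125.
Σwᵢyᵢ = 900·7 + 300·10 + 100·2 + 40·2 + 7·2 + 30·3 = 9684.
x* = 9125/1377 = 6.63, y* = 9684/1377 = 7.03.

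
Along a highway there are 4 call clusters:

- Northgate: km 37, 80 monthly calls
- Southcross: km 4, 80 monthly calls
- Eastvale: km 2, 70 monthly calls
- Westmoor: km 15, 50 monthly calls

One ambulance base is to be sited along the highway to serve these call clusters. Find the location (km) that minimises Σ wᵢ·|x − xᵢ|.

For a sum of weighted absolute distances on a line, the optimum is the weighted median (not the mean). Total weight W = 280; half-weight = 140.
Sort by position and accumulate weight:
  km 2 (Eastvale, w=70) → cum 70
  km 4 (Southcross, w=80) → cum 150  ≥ 140 → median here
  km 15 (Westmoor, w=50) → cum 200
  km 37 (Northgate, w=80) → cum 280
Optimal location: km 4.

x = 4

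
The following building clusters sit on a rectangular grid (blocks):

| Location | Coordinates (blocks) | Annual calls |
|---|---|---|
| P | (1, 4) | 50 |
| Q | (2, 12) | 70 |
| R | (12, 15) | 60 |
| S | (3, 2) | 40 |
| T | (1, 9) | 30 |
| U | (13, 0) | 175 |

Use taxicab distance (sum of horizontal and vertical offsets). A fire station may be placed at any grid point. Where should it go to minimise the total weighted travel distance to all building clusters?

(12, 2)

Manhattan distance separates: Σwᵢ(|x−xᵢ|+|y−yᵢ|) = Σwᵢ|x−xᵢ| + Σwᵢ|y−yᵢ|, so x and y are optimised independently as 1-D weighted medians.
Total weight W = 425; half = 212.5.
x-coordinate, sorted with cumulative weight:
  x=1 (P, w=50) cum 50
  x=1 (T, w=30) cum 80
  x=2 (Q, w=70) cum 150
  x=3 (S, w=40) cum 190
  x=12 (R, w=60) cum 250  ← median
  x=13 (U, w=175) cum 425
⇒ x* = 12
y-coordinate, sorted with cumulative weight:
  y=0 (U, w=175) cum 175
  y=2 (S, w=40) cum 215  ← median
  y=4 (P, w=50) cum 265
  y=9 (T, w=30) cum 295
  y=12 (Q, w=70) cum 365
  y=15 (R, w=60) cum 425
⇒ y* = 2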